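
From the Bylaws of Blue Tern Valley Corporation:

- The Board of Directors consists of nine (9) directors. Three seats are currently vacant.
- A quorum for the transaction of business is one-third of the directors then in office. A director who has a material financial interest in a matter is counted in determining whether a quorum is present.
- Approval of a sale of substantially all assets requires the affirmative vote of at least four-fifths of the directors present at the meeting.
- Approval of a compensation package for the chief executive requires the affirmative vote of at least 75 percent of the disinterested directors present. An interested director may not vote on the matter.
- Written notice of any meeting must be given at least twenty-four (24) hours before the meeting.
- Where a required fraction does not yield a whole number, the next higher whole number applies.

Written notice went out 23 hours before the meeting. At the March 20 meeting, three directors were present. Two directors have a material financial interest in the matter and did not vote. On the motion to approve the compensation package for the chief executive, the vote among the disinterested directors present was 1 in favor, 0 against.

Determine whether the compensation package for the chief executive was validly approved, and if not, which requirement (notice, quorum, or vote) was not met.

Invalid — notice requirement not satisfied.

Notice: 23 hours given; 24 required (23 < 24). Not satisfied.
Quorum: 3 present (interested directors count toward quorum); quorum is 2. Satisfied.
Vote: the compensation package for the chief executive requires three-fourths of the disinterested directors present (3 − 2 = 1). 3/4 of 1 = 0.75, rounded up to 1, so 1 affirmative vote is needed; 1 voted in favor. Satisfied.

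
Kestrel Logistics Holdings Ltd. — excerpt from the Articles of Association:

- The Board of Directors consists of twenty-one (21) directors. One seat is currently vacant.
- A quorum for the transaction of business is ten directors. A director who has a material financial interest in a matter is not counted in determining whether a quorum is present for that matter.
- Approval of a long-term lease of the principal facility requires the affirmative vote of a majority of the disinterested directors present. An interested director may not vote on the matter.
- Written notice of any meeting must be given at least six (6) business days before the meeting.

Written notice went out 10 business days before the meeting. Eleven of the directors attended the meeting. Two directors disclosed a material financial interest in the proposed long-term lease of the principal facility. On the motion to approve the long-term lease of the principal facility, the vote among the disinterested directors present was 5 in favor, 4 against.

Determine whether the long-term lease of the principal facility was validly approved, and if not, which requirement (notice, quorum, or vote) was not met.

Invalid — quorum requirement not satisfied.

Notice: 10 business days given; 6 required (10 ≥ 6). Satisfied.
Quorum: 11 present, but the 2 interested directors do not count, leaving 9. Quorum is 10. Not satisfied.
Vote: the long-term lease of the principal facility requires a majority of the disinterested directors present (11 − 2 = 9). A majority of 9 is 5, so 5 affirmative votes are needed; 5 voted in favor. Satisfied. (Moot — without a quorum no business can be validly transacted.)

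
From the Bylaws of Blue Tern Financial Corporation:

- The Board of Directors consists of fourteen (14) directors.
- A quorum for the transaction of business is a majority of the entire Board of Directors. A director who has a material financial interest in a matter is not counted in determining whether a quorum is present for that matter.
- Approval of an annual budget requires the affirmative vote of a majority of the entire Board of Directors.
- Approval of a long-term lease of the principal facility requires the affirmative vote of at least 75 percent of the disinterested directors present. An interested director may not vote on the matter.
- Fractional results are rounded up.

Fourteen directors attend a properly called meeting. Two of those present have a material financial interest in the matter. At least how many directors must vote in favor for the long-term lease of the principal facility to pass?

9

The long-term lease of the principal facility requires three-fourths of the disinterested directors present (14 − 2 = 12).
3/4 of 12 = 9.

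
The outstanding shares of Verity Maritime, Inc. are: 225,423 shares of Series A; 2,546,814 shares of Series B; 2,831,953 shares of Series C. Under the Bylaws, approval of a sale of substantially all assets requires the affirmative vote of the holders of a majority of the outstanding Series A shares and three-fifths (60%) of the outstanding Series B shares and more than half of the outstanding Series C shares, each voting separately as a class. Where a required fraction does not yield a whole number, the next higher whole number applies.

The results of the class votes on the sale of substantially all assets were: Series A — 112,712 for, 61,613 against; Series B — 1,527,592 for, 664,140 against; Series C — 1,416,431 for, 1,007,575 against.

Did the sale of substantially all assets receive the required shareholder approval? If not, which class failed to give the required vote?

Series A: a majority of 225423 is 112712; 112,712 required, 112,712 in favor — approved.
Series B: 3/5 of 2546814 = 1528088.40, rounded up to 1528089; 1,528,089 required, 1,527,592 in favor — not approved.
Series C: a majority of 2831953 is 1415977; 1,415,977 required, 1,416,431 in favor — approved.

Not approved — the Series B shares did not give the required vote.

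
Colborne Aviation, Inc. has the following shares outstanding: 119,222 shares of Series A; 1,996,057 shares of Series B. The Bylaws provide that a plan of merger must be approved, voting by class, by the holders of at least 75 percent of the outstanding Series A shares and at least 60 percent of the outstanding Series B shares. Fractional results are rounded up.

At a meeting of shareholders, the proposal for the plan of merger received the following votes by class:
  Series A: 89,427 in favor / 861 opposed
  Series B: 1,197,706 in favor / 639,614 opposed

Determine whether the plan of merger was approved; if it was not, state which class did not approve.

Approved — every class gave the required vote.

Series A: 3/4 of 119222 = 89416.50, rounded up to 89417; 89,417 required, 89,427 in favor — approved.
Series B: 3/5 of 1996057 = 1197634.20, rounded up to 1197635; 1,197,635 required, 1,197,706 in favor — approved.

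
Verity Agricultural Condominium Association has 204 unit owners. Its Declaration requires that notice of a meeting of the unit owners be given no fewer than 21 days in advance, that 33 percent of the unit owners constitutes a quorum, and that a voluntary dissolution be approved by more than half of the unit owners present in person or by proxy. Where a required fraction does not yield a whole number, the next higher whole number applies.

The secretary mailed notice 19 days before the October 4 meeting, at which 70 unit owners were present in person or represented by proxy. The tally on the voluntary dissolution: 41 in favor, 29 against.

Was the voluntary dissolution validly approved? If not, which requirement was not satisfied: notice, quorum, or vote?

Invalid — notice requirement not satisfied.

Notice: 19 days given; 21 required. Not satisfied.
Quorum: 33% of 204 = 67.32, rounded up to 68; 70 present. Satisfied.
Vote: requires a majority of those present (70); a majority of 70 is 36, so 36 needed; 41 in favor. Satisfied.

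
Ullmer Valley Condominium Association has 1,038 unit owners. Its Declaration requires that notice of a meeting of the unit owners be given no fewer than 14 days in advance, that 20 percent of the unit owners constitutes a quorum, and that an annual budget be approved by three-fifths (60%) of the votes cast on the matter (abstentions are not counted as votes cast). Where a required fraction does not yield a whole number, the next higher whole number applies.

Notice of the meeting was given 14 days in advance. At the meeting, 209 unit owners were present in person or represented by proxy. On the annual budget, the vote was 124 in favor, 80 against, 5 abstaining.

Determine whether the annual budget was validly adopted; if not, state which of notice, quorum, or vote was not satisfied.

Notice: 14 days given; 14 required. Satisfied.
Quorum: 20% of 1,038 = 207.60, rounded up to 208; 209 present. Satisfied.
Vote: requires three-fifths of the votes cast (209 − 5 abstaining = 204); 3/5 of 204 = 122.40, rounded up to 123, so 123 needed; 124 in favor. Satisfied.

Valid — all requirements satisfied.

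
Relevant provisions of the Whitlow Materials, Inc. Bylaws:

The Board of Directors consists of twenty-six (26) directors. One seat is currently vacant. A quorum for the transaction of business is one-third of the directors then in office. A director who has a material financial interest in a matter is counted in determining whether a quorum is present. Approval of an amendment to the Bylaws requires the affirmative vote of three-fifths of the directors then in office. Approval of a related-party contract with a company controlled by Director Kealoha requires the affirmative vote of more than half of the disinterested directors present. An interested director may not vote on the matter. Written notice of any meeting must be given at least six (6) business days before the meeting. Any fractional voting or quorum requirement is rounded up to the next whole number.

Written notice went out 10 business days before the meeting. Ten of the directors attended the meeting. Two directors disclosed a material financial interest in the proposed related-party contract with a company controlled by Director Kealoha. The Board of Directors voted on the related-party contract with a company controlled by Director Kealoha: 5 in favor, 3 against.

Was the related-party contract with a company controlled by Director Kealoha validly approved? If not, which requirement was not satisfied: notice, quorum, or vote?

Valid — all requirements satisfied.

Notice: 10 business days given; 6 required (10 ≥ 6). Satisfied.
Quorum: 10 present (interested directors count toward quorum); quorum is 9. Satisfied.
Vote: the related-party contract with a company controlled by Director Kealoha requires a majority of the disinterested directors present (10 − 2 = 8). A majority of 8 is 5, so 5 affirmative votes are needed; 5 voted in favor. Satisfied.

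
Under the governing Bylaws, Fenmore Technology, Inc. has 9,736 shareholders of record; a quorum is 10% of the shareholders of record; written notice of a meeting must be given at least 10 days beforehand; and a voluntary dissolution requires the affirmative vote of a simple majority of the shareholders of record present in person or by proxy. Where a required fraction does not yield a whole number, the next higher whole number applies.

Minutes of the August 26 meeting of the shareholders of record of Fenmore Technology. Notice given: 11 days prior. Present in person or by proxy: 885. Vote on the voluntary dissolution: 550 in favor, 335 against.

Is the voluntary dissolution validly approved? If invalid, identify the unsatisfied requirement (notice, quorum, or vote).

Invalid — quorum requirement not satisfied.

Notice: 11 days given; 10 required. Satisfied.
Quorum: 10% of 9,736 = 973.60, rounded up to 974; 885 present. Not satisfied.
Vote: requires a majority of those present (885); a majority of 885 is 443, so 443 needed; 550 in favor. Satisfied.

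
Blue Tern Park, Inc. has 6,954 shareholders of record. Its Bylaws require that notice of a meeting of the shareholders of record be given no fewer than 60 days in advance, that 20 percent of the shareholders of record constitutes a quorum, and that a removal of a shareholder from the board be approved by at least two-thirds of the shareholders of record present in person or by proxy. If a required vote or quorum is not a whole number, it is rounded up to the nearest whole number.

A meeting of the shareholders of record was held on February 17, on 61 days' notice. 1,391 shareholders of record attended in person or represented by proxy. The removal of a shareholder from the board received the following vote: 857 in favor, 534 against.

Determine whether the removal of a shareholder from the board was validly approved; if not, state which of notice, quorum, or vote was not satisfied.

Notice: 61 days given; 60 required. Satisfied.
Quorum: 20% of 6,954 = 1,390.80, rounded up to 1,391; 1,391 present. Satisfied.
Vote: requires two-thirds of those present (1,391); 2/3 of 1391 = 927.33, rounded up to 928, so 928 needed; 857 in favor. Not satisfied.

Invalid — vote requirement not satisfied.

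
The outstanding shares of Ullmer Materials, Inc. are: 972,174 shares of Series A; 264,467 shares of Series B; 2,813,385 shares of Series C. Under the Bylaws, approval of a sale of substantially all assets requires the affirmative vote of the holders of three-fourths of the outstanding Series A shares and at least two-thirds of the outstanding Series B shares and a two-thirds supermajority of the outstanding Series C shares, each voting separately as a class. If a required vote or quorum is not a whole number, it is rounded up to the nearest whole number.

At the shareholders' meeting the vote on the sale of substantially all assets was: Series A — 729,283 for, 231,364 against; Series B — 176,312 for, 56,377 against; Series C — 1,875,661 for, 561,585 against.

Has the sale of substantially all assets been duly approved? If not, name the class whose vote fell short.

Series A: 3/4 of 972174 = 729130.50, rounded up to 729131; 729,131 required, 729,283 in favor — approved.
Series B: 2/3 of 264467 = 176311.33, rounded up to 176312; 176,312 required, 176,312 in favor — approved.
Series C: 2/3 of 2813385 = 1875590; 1,875,590 required, 1,875,661 in favor — approved.

Approved — every class gave the required vote.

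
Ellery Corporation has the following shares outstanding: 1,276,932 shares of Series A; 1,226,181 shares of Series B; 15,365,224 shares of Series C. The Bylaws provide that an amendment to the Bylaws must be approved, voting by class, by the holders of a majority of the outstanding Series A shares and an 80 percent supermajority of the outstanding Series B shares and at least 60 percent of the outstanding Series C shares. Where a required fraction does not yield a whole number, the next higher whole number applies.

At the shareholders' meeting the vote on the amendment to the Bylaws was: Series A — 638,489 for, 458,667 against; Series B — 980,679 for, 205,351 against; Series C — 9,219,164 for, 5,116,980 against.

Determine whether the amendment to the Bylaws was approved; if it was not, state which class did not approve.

Series A: a majority of 1276932 is 638467; 638,467 required, 638,489 in favor — approved.
Series B: 4/5 of 1226181 = 980944.80, rounded up to 980945; 980,945 required, 980,679 in favor — not approved.
Series C: 3/5 of 15365224 = 9219134.40, rounded up to 9219135; 9,219,135 required, 9,219,164 in favor — approved.

Not approved — the Series B shares did not give the required vote.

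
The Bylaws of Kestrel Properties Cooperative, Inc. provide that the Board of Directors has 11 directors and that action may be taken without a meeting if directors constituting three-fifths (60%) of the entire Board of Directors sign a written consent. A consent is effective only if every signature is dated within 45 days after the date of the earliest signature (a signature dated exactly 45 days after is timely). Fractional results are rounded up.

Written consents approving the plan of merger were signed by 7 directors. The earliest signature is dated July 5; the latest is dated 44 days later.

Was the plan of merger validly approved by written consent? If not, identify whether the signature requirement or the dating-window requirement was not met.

Signatures required: three-fifths (60%) of 11 — 3/5 of 11 = 6.60, rounded up to 7, so 7 needed; 7 signed. Sufficient.
Dating window: the latest signature is 44 days after the earliest; the limit is 45 days. Within the window.

Effective — both the signature and dating-window requirements are satisfied.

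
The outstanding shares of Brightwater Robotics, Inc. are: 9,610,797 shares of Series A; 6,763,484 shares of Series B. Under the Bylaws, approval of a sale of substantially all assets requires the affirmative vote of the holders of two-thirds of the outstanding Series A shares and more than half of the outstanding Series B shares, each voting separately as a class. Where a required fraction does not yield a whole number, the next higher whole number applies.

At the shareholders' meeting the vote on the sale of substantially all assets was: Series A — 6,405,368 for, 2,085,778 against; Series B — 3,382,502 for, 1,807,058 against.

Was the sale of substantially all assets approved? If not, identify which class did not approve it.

Not approved — the Series A shares did not give the required vote.

Series A: 2/3 of 9610797 = 6407198; 6,407,198 required, 6,405,368 in favor — not approved.
Series B: a majority of 6763484 is 3381743; 3,381,743 required, 3,382,502 in favor — approved.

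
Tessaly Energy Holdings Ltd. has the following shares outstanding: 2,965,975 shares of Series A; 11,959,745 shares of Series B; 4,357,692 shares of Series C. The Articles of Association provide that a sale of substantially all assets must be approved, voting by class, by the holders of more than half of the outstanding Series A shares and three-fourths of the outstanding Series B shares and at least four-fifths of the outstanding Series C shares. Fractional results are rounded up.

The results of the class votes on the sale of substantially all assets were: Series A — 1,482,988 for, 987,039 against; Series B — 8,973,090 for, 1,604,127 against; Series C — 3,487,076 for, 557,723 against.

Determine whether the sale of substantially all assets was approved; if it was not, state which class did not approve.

Approved — every class gave the required vote.

Series A: a majority of 2965975 is 1482988; 1,482,988 required, 1,482,988 in favor — approved.
Series B: 3/4 of 11959745 = 8969808.75, rounded up to 8969809; 8,969,809 required, 8,973,090 in favor — approved.
Series C: 4/5 of 4357692 = 3486153.60, rounded up to 3486154; 3,486,154 required, 3,487,076 in favor — approved.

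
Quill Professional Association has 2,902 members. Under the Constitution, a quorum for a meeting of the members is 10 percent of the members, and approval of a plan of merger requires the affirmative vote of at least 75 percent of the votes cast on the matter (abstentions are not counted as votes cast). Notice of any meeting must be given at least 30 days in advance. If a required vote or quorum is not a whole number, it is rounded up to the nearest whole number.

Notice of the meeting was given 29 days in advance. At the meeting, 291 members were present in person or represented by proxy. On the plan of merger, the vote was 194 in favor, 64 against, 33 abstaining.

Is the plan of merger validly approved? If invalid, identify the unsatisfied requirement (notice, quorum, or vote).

Notice: 29 days given; 30 required. Not satisfied.
Quorum: 10% of 2,902 = 290.20, rounded up to 291; 291 present. Satisfied.
Vote: requires three-fourths of the votes cast (291 − 33 abstaining = 258); 3/4 of 258 = 193.50, rounded up to 194, so 194 needed; 194 in favor. Satisfied.

Invalid — notice requirement not satisfied.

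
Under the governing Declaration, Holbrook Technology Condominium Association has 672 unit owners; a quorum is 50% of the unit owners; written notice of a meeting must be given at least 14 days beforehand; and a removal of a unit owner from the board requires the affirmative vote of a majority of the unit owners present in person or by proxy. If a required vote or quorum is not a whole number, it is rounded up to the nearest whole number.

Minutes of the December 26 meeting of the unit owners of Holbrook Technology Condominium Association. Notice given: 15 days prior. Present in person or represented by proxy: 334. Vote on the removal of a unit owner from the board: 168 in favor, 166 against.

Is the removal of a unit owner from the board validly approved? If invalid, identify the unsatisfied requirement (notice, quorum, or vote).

Notice: 15 days given; 14 required. Satisfied.
Quorum: 50% of 672 = 336; 334 present. Not satisfied.
Vote: requires a majority of those present (334); a majority of 334 is 168, so 168 needed; 168 in favor. Satisfied.

Invalid — quorum requirement not satisfied.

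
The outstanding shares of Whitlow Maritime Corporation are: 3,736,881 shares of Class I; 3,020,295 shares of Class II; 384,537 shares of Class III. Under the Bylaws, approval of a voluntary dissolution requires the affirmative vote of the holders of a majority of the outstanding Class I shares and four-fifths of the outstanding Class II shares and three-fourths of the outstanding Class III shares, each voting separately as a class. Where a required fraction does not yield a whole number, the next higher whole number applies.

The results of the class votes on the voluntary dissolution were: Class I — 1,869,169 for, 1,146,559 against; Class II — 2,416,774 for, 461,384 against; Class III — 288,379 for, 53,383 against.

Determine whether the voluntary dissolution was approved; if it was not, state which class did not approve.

Class I: a majority of 3736881 is 1868441; 1,868,441 required, 1,869,169 in favor — approved.
Class II: 4/5 of 3020295 = 2416236; 2,416,236 required, 2,416,774 in favor — approved.
Class III: 3/4 of 384537 = 288402.75, rounded up to 288403; 288,403 required, 288,379 in favor — not approved.

Not approved — the Class III shares did not give the required vote.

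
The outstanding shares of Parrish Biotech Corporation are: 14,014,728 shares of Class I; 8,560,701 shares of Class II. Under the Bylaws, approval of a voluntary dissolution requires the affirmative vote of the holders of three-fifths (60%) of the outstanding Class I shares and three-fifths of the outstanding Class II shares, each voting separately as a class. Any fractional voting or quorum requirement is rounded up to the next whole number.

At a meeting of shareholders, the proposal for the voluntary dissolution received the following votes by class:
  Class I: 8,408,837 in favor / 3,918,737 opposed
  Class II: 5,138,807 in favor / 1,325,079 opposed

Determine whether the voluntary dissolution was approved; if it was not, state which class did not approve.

Class I: 3/5 of 14014728 = 8408836.80, rounded up to 8408837; 8,408,837 required, 8,408,837 in favor — approved.
Class II: 3/5 of 8560701 = 5136420.60, rounded up to 5136421; 5,136,421 required, 5,138,807 in favor — approved.

Approved — every class gave the required vote.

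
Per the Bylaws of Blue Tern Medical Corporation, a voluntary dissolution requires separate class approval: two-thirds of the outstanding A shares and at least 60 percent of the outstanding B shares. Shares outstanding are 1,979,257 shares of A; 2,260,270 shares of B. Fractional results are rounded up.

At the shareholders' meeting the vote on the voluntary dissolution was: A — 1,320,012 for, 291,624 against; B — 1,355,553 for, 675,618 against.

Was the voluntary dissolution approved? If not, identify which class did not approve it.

A: 2/3 of 1979257 = 1319504.67, rounded up to 1319505; 1,319,505 required, 1,320,012 in favor — approved.
B: 3/5 of 2260270 = 1356162; 1,356,162 required, 1,355,553 in favor — not approved.

Not approved — the B shares did not give the required vote.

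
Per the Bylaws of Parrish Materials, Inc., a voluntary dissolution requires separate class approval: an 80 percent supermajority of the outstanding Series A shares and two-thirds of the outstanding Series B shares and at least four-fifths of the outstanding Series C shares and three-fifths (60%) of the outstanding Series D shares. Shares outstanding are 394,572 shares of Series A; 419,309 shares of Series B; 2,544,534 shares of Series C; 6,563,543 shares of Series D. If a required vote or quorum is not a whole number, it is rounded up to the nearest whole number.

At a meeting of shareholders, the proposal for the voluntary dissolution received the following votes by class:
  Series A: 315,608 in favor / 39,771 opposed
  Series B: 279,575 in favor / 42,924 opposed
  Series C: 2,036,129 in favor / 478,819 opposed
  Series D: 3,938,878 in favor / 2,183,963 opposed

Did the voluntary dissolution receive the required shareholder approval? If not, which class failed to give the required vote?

Series A: 4/5 of 394572 = 315657.60, rounded up to 315658; 315,658 required, 315,608 in favor — not approved.
Series B: 2/3 of 419309 = 279539.33, rounded up to 279540; 279,540 required, 279,575 in favor — approved.
Series C: 4/5 of 2544534 = 2035627.20, rounded up to 2035628; 2,035,628 required, 2,036,129 in favor — approved.
Series D: 3/5 of 6563543 = 3938125.80, rounded up to 3938126; 3,938,126 required, 3,938,878 in favor — approved.

Not approved — the Series A shares did not give the required vote.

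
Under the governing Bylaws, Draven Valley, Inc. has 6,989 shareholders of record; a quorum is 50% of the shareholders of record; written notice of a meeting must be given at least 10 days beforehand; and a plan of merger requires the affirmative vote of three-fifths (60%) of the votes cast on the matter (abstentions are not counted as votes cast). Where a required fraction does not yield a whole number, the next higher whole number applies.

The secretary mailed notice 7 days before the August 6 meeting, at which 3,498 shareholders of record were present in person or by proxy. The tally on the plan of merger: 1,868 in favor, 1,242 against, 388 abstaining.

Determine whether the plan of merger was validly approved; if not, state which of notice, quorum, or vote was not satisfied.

Notice: 7 days given; 10 required. Not satisfied.
Quorum: 50% of 6,989 = 3,494.50, rounded up to 3,495; 3,498 present. Satisfied.
Vote: requires three-fifths of the votes cast (3,498 − 388 abstaining = 3,110); 3/5 of 3110 = 1866, so 1,866 needed; 1,868 in favor. Satisfied.

Invalid — notice requirement not satisfied.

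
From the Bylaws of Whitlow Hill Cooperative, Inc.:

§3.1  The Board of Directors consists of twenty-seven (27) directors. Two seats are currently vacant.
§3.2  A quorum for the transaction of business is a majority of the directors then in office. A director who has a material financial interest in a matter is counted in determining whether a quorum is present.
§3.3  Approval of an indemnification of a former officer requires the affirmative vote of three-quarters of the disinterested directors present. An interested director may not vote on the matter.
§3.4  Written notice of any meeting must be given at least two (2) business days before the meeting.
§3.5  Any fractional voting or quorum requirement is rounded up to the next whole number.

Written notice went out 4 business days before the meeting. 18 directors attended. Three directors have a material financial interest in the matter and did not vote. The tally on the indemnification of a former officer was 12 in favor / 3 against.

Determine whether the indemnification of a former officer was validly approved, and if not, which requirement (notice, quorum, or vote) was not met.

Notice: 4 business days given; 2 required (4 ≥ 2). Satisfied.
Quorum: 18 present (interested directors count toward quorum); quorum is 13. Satisfied.
Vote: the indemnification of a former officer requires three-fourths of the disinterested directors present (18 − 3 = 15). 3/4 of 15 = 11.25, rounded up to 12, so 12 affirmative votes are needed; 12 voted in favor. Satisfied.

Valid — all requirements satisfied.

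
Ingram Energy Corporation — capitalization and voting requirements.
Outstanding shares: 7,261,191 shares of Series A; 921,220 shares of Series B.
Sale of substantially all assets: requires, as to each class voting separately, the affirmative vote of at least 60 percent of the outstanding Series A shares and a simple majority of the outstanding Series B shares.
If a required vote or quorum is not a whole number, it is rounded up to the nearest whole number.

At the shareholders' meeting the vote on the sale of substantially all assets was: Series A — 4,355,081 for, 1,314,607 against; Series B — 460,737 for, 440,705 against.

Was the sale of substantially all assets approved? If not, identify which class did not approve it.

Series A: 3/5 of 7261191 = 4356714.60, rounded up to 4356715; 4,356,715 required, 4,355,081 in favor — not approved.
Series B: a majority of 921220 is 460611; 460,611 required, 460,737 in favor — approved.

Not approved — the Series A shares did not give the required vote.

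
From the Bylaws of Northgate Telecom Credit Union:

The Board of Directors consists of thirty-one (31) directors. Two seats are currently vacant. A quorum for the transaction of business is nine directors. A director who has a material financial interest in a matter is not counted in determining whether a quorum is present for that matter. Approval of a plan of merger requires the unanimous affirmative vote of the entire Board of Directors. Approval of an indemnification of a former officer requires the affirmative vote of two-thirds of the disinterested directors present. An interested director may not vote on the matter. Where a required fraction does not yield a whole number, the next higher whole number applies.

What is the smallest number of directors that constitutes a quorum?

The quorum is fixed at 9.

9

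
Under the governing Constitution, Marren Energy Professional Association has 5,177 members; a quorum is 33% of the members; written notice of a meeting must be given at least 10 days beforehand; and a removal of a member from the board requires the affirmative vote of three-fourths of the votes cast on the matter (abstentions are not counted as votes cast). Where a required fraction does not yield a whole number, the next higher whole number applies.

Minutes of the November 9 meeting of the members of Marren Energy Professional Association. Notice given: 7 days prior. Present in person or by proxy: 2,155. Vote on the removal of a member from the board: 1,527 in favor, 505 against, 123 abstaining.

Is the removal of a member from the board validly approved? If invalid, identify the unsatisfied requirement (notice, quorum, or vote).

Invalid — notice requirement not satisfied.

Notice: 7 days given; 10 required. Not satisfied.
Quorum: 33% of 5,177 = 1,708.41, rounded up to 1,709; 2,155 present. Satisfied.
Vote: requires three-fourths of the votes cast (2,155 − 123 abstaining = 2,032); 3/4 of 2032 = 1524, so 1,524 needed; 1,527 in favor. Satisfied.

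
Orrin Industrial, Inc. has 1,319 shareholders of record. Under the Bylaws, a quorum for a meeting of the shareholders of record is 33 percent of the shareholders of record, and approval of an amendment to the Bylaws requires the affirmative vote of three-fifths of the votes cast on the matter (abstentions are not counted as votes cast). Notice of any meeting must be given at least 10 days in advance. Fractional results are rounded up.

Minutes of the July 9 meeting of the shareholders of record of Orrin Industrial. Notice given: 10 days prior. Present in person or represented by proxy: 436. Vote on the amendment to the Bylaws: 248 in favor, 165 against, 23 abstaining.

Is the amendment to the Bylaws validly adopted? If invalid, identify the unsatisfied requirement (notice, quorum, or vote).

Valid — all requirements satisfied.

Notice: 10 days given; 10 required. Satisfied.
Quorum: 33% of 1,319 = 435.27, rounded up to 436; 436 present. Satisfied.
Vote: requires three-fifths of the votes cast (436 − 23 abstaining = 413); 3/5 of 413 = 247.80, rounded up to 248, so 248 needed; 248 in favor. Satisfied.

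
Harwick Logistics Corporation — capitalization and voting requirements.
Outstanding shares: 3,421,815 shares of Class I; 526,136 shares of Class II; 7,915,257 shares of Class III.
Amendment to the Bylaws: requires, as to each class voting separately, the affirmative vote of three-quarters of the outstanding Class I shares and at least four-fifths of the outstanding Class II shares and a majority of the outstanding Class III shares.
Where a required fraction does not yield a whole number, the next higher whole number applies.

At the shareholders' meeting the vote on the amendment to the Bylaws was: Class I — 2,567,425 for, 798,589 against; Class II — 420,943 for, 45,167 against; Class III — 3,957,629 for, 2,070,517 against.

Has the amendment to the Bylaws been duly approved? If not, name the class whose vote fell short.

Approved — every class gave the required vote.

Class I: 3/4 of 3421815 = 2566361.25, rounded up to 2566362; 2,566,362 required, 2,567,425 in favor — approved.
Class II: 4/5 of 526136 = 420908.80, rounded up to 420909; 420,909 required, 420,943 in favor — approved.
Class III: a majority of 7915257 is 3957629; 3,957,629 required, 3,957,629 in favor — approved.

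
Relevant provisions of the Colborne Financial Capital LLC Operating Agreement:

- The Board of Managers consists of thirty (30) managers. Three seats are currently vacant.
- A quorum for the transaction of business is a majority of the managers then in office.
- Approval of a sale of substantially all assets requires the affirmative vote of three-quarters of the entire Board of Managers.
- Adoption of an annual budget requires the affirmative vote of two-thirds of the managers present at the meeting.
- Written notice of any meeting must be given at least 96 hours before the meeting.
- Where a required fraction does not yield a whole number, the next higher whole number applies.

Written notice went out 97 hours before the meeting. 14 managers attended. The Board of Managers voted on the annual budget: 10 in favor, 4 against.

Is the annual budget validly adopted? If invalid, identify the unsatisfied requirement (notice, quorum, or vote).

Valid — all requirements satisfied.

Notice: 97 hours given; 96 required (97 ≥ 96). Satisfied.
Quorum: 14 present; quorum is 14. Satisfied.
Vote: the annual budget requires two-thirds of the managers present (14). 2/3 of 14 = 9.33, rounded up to 10, so 10 affirmative votes are needed; 10 voted in favor. Satisfied.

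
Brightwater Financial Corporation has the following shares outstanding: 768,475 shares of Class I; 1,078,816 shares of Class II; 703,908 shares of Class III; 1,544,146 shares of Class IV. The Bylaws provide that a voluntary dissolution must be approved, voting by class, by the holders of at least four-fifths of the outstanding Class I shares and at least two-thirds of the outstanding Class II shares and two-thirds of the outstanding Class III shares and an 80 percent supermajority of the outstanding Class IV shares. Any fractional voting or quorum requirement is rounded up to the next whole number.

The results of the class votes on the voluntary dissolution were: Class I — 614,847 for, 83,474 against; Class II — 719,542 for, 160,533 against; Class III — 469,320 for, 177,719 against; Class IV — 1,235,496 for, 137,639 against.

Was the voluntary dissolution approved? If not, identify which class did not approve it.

Approved — every class gave the required vote.

Class I: 4/5 of 768475 = 614780; 614,780 required, 614,847 in favor — approved.
Class II: 2/3 of 1078816 = 719210.67, rounded up to 719211; 719,211 required, 719,542 in favor — approved.
Class III: 2/3 of 703908 = 469272; 469,272 required, 469,320 in favor — approved.
Class IV: 4/5 of 1544146 = 1235316.80, rounded up to 1235317; 1,235,317 required, 1,235,496 in favor — approved.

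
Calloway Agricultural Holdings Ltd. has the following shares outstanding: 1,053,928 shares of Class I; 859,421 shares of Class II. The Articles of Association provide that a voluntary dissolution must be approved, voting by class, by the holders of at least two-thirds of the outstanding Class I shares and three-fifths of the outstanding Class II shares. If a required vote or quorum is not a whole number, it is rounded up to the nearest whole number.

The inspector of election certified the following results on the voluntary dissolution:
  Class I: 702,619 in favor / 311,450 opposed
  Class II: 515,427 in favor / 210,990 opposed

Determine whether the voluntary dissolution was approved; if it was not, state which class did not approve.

Class I: 2/3 of 1053928 = 702618.67, rounded up to 702619; 702,619 required, 702,619 in favor — approved.
Class II: 3/5 of 859421 = 515652.60, rounded up to 515653; 515,653 required, 515,427 in favor — not approved.

Not approved — the Class II shares did not give the required vote.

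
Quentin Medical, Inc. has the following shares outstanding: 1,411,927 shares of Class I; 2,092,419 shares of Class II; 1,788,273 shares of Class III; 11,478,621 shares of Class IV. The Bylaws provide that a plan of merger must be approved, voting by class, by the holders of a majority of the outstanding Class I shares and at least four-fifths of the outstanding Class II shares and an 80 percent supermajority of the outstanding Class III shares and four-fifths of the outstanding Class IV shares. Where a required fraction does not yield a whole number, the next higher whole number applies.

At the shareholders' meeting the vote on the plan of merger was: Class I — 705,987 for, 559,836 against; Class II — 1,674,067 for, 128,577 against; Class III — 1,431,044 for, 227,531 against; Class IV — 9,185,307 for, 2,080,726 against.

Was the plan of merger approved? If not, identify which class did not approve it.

Class I: a majority of 1411927 is 705964; 705,964 required, 705,987 in favor — approved.
Class II: 4/5 of 2092419 = 1673935.20, rounded up to 1673936; 1,673,936 required, 1,674,067 in favor — approved.
Class III: 4/5 of 1788273 = 1430618.40, rounded up to 1430619; 1,430,619 required, 1,431,044 in favor — approved.
Class IV: 4/5 of 11478621 = 9182896.80, rounded up to 9182897; 9,182,897 required, 9,185,307 in favor — approved.

Approved — every class gave the required vote.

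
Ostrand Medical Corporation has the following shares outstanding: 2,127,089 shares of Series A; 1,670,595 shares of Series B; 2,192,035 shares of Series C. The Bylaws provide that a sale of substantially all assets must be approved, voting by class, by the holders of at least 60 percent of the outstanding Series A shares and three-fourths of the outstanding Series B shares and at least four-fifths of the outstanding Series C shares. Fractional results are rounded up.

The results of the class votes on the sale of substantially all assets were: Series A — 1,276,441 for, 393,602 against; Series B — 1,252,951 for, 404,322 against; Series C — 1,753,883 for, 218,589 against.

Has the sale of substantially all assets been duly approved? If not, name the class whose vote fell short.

Approved — every class gave the required vote.

Series A: 3/5 of 2127089 = 1276253.40, rounded up to 1276254; 1,276,254 required, 1,276,441 in favor — approved.
Series B: 3/4 of 1670595 = 1252946.25, rounded up to 1252947; 1,252,947 required, 1,252,951 in favor — approved.
Series C: 4/5 of 2192035 = 1753628; 1,753,628 required, 1,753,883 in favor — approved.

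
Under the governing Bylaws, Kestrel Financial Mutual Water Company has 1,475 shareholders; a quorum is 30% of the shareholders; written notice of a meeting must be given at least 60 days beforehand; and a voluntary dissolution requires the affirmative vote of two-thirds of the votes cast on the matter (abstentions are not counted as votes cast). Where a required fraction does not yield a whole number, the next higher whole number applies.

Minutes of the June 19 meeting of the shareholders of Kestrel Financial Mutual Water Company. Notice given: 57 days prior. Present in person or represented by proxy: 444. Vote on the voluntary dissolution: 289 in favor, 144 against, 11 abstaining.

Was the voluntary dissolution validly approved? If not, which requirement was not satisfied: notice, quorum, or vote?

Invalid — notice requirement not satisfied.

Notice: 57 days given; 60 required. Not satisfied.
Quorum: 30% of 1,475 = 442.50, rounded up to 443; 444 present. Satisfied.
Vote: requires two-thirds of the votes cast (444 − 11 abstaining = 433); 2/3 of 433 = 288.67, rounded up to 289, so 289 needed; 289 in favor. Satisfied.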